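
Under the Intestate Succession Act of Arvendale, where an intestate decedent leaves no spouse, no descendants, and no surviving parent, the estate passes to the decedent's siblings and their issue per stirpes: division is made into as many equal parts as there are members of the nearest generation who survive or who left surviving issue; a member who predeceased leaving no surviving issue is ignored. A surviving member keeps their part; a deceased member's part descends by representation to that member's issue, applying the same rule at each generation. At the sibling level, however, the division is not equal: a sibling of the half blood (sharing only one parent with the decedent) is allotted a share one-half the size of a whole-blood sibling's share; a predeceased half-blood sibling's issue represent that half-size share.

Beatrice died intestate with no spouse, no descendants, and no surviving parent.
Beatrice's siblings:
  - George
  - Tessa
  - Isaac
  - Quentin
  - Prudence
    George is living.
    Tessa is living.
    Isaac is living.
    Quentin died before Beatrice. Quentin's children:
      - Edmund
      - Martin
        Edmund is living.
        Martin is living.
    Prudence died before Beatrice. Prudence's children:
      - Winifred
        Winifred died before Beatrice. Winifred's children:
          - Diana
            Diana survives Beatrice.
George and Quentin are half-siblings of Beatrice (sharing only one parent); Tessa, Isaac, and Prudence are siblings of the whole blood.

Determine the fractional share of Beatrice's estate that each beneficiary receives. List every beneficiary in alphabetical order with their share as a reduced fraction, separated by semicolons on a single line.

No spouse, descendants, or parent survives, so the estate passes to Beatrice's siblings per stirpes.
Half-blood siblings count for one-half the weight of whole-blood siblings at the initial division.
Dividing 1 in proportion to weights (total weight 4): George (weight 1/2) → 1/8; Tessa (weight 1) → 1/4; Isaac (weight 1) → 1/4; Quentin (weight 1/2) → 1/8; Prudence (weight 1) → 1/4.
George is living and takes 1/8.
Tessa is living and takes 1/4.
Isaac is living and takes 1/4.
Quentin predeceased; the 1/8 allotted to Quentin's branch passes to Quentin's issue by representation.
The 1/8 is divided into 2 equal shares of 1/16 among Edmund, Martin.
Edmund is living and takes 1/16.
Martin is living and takes 1/16.
Prudence predeceased; the 1/4 allotted to Prudence's branch passes to Prudence's issue by representation.
Winifred's line is the sole branch at this level, so the full 1/4 passes to Winifred's issue by representation.
Diana is the sole taker at this level and receives the full 1/4.

Diana 1/4; Edmund 1/16; George 1/8; Isaac 1/4; Martin 1/16; Tessa 1/4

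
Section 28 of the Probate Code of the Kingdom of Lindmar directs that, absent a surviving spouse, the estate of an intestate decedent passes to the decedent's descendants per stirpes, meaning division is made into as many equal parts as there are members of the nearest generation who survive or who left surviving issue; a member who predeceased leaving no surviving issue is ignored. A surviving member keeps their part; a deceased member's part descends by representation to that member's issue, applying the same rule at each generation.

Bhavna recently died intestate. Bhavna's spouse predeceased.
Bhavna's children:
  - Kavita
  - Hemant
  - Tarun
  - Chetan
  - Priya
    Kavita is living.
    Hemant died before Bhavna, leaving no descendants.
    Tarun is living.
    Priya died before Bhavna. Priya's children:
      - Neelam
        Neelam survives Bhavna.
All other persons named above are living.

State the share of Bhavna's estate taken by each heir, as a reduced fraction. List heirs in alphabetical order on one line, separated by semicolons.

Chetan 1/4; Kavita 1/4; Neelam 1/4; Tarun 1/4

There is no surviving spouse, so the entire estate passes to Bhavna's descendants per stirpes.
Hemant left no surviving issue, so that branch lapses and is disregarded.
The estate is divided into 4 equal shares of 1/4 among Kavita, Tarun, Chetan, Priya.
Kavita is living and takes 1/4.
Tarun is living and takes 1/4.
Chetan is living and takes 1/4.
Priya predeceased; the 1/4 allotted to Priya's branch passes to Priya's issue by representation.
Neelam is the sole taker at this level and receives the full 1/4.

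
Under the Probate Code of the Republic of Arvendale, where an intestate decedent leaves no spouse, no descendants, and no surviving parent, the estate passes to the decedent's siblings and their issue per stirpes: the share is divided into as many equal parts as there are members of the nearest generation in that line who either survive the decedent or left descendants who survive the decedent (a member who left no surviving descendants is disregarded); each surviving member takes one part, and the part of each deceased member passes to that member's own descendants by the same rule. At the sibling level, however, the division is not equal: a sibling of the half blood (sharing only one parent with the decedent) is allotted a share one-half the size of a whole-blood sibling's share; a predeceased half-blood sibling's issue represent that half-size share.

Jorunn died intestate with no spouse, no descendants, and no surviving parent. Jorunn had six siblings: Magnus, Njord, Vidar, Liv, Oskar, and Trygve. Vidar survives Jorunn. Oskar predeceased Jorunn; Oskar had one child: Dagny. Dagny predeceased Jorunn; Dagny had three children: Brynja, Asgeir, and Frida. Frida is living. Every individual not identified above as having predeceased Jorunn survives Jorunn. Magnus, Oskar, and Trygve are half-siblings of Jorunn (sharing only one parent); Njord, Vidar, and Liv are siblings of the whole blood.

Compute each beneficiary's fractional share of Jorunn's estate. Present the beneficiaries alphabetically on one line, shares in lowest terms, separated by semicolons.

Asgeir 1/27; Brynja 1/27; Frida 1/27; Liv 2/9; Magnus 1/9; Njord 2/9; Trygve 1/9; Vidar 2/9

No spouse, descendants, or parent survives, so the estate passes to Jorunn's siblings per stirpes.
Half-blood siblings count for one-half the weight of whole-blood siblings at the initial division.
Dividing 1 in proportion to weights (total weight 9/2): Magnus (weight 1/2) → 1/9; Njord (weight 1) → 2/9; Vidar (weight 1) → 2/9; Liv (weight 1) → 2/9; Oskar (weight 1/2) → 1/9; Trygve (weight 1/2) → 1/9.
Magnus is living and takes 1/9.
Njord is living and takes 2/9.
Vidar is living and takes 2/9.
Liv is living and takes 2/9.
Oskar predeceased; the 1/9 allotted to Oskar's branch passes to Oskar's issue by representation.
Dagny's line is the sole branch at this level, so the full 1/9 passes to Dagny's issue by representation.
The 1/9 is divided into 3 equal shares of 1/27 among Brynja, Asgeir, Frida.
Brynja is living and takes 1/27.
Asgeir is living and takes 1/27.
Frida is living and takes 1/27.
Trygve is living and takes 1/9.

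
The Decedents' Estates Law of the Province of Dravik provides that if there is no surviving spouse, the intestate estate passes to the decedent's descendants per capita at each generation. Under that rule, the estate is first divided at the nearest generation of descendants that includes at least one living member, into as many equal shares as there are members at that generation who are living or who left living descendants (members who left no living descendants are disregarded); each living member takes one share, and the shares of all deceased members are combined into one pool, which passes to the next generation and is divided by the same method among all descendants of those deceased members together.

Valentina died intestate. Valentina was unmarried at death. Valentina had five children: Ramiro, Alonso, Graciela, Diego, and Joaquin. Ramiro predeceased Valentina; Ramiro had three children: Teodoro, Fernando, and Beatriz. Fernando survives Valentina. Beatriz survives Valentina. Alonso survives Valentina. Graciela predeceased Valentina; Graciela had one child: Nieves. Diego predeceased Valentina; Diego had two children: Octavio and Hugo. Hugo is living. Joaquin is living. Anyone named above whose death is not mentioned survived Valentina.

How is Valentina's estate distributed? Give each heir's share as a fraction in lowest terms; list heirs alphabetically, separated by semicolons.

Alonso 1/5; Beatriz 1/10; Fernando 1/10; Hugo 1/10; Joaquin 1/5; Nieves 1/10; Octavio 1/10; Teodoro 1/10

There is no surviving spouse, so the entire estate passes to Valentina's descendants per capita at each generation.
At generation 1 (Ramiro, Alonso, Graciela, Diego, Joaquin) there are 5 shares of (1)/5 = 1/5 each.
Living: Alonso and Joaquin — each takes 1/5.
Deceased: Ramiro, Graciela, and Diego. Their combined 3/5 is pooled and carried to generation 2.
At generation 2 (Teodoro, Fernando, Beatriz, Nieves, Octavio, Hugo) there are 6 shares of (3/5)/6 = 1/10 each.
Living: Teodoro, Fernando, Beatriz, Nieves, Octavio, and Hugo — each takes 1/10.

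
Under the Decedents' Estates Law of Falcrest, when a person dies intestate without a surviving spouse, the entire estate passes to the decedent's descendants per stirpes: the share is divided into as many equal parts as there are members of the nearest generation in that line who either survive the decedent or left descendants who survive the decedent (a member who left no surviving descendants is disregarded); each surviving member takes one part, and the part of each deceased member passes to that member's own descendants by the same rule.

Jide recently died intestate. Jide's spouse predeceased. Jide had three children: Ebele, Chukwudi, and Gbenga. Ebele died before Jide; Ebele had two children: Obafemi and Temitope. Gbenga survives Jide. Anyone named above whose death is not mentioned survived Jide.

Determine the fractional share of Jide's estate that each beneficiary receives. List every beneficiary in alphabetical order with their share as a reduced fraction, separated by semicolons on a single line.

Chukwudi 1/3; Gbenga 1/3; Obafemi 1/6; Temitope 1/6

There is no surviving spouse, so the entire estate passes to Jide's descendants per stirpes.
The estate is divided into 3 equal shares of 1/3 among Ebele, Chukwudi, Gbenga.
Ebele predeceased; the 1/3 allotted to Ebele's branch passes to Ebele's issue by representation.
The 1/3 is divided into 2 equal shares of 1/6 among Obafemi, Temitope.
Obafemi is living and takes 1/6.
Temitope is living and takes 1/6.
Chukwudi is living and takes 1/3.
Gbenga is living and takes 1/3.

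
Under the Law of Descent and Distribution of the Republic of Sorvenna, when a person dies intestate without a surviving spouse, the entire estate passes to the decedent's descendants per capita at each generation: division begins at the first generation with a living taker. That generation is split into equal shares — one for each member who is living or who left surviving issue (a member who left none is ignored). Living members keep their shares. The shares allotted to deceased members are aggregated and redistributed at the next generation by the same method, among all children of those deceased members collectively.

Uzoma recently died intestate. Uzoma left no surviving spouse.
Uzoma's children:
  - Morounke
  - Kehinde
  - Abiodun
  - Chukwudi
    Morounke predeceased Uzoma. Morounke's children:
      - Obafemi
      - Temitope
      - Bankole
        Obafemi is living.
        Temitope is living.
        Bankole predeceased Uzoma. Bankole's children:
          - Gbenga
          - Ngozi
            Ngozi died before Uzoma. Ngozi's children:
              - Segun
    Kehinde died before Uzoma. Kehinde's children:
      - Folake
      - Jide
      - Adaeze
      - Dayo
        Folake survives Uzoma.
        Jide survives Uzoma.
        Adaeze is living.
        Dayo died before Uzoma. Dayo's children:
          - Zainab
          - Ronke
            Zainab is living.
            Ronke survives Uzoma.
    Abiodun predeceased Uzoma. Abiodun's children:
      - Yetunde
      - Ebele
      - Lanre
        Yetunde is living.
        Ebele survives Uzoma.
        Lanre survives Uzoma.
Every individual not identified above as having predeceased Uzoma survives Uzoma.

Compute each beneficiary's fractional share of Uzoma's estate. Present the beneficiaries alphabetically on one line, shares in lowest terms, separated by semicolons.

Adaeze 3/40; Chukwudi 1/4; Ebele 3/40; Folake 3/40; Gbenga 3/80; Jide 3/40; Lanre 3/40; Obafemi 3/40; Ronke 3/80; Segun 3/80; Temitope 3/40; Yetunde 3/40; Zainab 3/80

There is no surviving spouse, so the entire estate passes to Uzoma's descendants per capita at each generation.
At generation 1 (Morounke, Kehinde, Abiodun, Chukwudi) there are 4 shares of (1)/4 = 1/4 each.
Living: Chukwudi — each takes 1/4.
Deceased: Morounke, Kehinde, and Abiodun. Their combined 3/4 is pooled and carried to generation 2.
At generation 2 (Obafemi, Temitope, Bankole, Folake, Jide, Adaeze, Dayo, Yetunde, Ebele, Lanre) there are 10 shares of (3/4)/10 = 3/40 each.
Living: Obafemi, Temitope, Folake, Jide, Adaeze, Yetunde, Ebele, and Lanre — each takes 3/40.
Deceased: Bankole and Dayo. Their combined 3/20 is pooled and carried to generation 3.
At generation 3 (Gbenga, Ngozi, Zainab, Ronke) there are 4 shares of (3/20)/4 = 3/80 each.
Living: Gbenga, Zainab, and Ronke — each takes 3/80.
Deceased: Ngozi. That 3/80 share is carried to generation 4.
At generation 4 (Segun) there are 1 shares of (3/80)/1 = 3/80 each.
Living: Segun — each takes 3/80.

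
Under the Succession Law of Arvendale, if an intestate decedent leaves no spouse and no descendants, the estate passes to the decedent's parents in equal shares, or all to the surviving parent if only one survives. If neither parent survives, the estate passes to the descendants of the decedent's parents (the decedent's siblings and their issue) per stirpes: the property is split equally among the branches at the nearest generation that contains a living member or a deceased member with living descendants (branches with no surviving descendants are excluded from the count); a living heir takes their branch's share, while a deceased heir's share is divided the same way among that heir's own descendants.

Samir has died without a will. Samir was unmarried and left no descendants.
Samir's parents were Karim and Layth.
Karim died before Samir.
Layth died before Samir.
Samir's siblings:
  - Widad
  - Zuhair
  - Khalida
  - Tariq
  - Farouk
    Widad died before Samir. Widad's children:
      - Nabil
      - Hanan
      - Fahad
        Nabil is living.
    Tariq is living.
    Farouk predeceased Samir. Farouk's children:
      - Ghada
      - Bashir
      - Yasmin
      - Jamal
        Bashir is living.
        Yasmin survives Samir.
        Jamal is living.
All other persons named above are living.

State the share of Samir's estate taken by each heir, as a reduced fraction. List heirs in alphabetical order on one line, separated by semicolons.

Neither parent survives and there are no descendants, so the estate passes to Samir's siblings and their issue per stirpes.
The estate is divided into 5 equal shares of 1/5 among Widad, Zuhair, Khalida, Tariq, Farouk.
Widad predeceased; the 1/5 allotted to Widad's branch passes to Widad's issue by representation.
The 1/5 is divided into 3 equal shares of 1/15 among Nabil, Hanan, Fahad.
Nabil is living and takes 1/15.
Hanan is living and takes 1/15.
Fahad is living and takes 1/15.
Zuhair is living and takes 1/5.
Khalida is living and takes 1/5.
Tariq is living and takes 1/5.
Farouk predeceased; the 1/5 allotted to Farouk's branch passes to Farouk's issue by representation.
The 1/5 is divided into 4 equal shares of 1/20 among Ghada, Bashir, Yasmin, Jamal.
Ghada is living and takes 1/20.
Bashir is living and takes 1/20.
Yasmin is living and takes 1/20.
Jamal is living and takes 1/20.

Bashir 1/20; Fahad 1/15; Ghada 1/20; Hanan 1/15; Jamal 1/20; Khalida 1/5; Nabil 1/15; Tariq 1/5; Yasmin 1/20; Zuhair 1/5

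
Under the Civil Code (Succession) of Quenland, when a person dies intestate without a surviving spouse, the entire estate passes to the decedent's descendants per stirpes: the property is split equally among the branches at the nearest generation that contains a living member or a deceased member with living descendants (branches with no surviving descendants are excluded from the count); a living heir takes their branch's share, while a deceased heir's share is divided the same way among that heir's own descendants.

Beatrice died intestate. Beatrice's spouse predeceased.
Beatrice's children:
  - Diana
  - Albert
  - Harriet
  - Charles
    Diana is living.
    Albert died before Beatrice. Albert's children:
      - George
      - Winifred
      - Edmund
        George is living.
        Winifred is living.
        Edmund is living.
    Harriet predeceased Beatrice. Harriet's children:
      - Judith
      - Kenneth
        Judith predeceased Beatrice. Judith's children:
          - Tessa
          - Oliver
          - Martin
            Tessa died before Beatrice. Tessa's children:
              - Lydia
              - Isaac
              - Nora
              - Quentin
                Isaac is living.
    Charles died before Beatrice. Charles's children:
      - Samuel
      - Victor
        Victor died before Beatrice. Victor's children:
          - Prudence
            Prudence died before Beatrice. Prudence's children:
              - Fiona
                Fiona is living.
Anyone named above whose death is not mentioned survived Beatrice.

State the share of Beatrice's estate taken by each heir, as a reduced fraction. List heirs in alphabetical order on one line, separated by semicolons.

Diana 1/4; Edmund 1/12; Fiona 1/8; George 1/12; Isaac 1/96; Kenneth 1/8; Lydia 1/96; Martin 1/24; Nora 1/96; Oliver 1/24; Quentin 1/96; Samuel 1/8; Winifred 1/12

There is no surviving spouse, so the entire estate passes to Beatrice's descendants per stirpes.
The estate is divided into 4 equal shares of 1/4 among Diana, Albert, Harriet, Charles.
Diana is living and takes 1/4.
Albert predeceased; the 1/4 allotted to Albert's branch passes to Albert's issue by representation.
The 1/4 is divided into 3 equal shares of 1/12 among George, Winifred, Edmund.
George is living and takes 1/12.
Winifred is living and takes 1/12.
Edmund is living and takes 1/12.
Harriet predeceased; the 1/4 allotted to Harriet's branch passes to Harriet's issue by representation.
The 1/4 is divided into 2 equal shares of 1/8 among Judith, Kenneth.
Judith predeceased; the 1/8 allotted to Judith's branch passes to Judith's issue by representation.
The 1/8 is divided into 3 equal shares of 1/24 among Tessa, Oliver, Martin.
Tessa predeceased; the 1/24 allotted to Tessa's branch passes to Tessa's issue by representation.
The 1/24 is divided into 4 equal shares of 1/96 among Lydia, Isaac, Nora, Quentin.
Lydia is living and takes 1/96.
Isaac is living and takes 1/96.
Nora is living and takes 1/96.
Quentin is living and takes 1/96.
Oliver is living and takes 1/24.
Martin is living and takes 1/24.
Kenneth is living and takes 1/8.
Charles predeceased; the 1/4 allotted to Charles's branch passes to Charles's issue by representation.
The 1/4 is divided into 2 equal shares of 1/8 among Samuel, Victor.
Samuel is living and takes 1/8.
Victor predeceased; the 1/8 allotted to Victor's branch passes to Victor's issue by representation.
Prudence's line is the sole branch at this level, so the full 1/8 passes to Prudence's issue by representation.
Fiona is the sole taker at this level and receives the full 1/8.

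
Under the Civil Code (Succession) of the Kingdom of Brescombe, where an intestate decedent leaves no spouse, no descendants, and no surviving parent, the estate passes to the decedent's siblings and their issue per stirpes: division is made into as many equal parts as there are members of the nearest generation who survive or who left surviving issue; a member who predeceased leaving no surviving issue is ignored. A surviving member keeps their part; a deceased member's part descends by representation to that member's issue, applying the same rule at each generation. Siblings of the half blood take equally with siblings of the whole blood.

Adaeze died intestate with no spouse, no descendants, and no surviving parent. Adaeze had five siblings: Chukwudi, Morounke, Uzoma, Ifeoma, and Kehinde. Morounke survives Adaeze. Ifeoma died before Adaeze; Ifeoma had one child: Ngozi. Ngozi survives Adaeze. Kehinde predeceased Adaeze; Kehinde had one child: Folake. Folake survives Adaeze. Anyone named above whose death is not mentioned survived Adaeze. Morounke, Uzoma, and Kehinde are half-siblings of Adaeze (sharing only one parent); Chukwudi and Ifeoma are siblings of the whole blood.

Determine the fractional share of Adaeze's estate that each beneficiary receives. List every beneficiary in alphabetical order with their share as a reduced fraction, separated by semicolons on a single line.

No spouse, descendants, or parent survives, so the estate passes to Adaeze's siblings per stirpes.
Half-blood and whole-blood siblings take equally under the stated rule.
The estate is divided into 5 equal shares of 1/5 among Chukwudi, Morounke, Uzoma, Ifeoma, Kehinde.
Chukwudi is living and takes 1/5.
Morounke is living and takes 1/5.
Uzoma is living and takes 1/5.
Ifeoma predeceased; the 1/5 allotted to Ifeoma's branch passes to Ifeoma's issue by representation.
Ngozi is the sole taker at this level and receives the full 1/5.
Kehinde predeceased; the 1/5 allotted to Kehinde's branch passes to Kehinde's issue by representation.
Folake is the sole taker at this level and receives the full 1/5.

Chukwudi 1/5; Folake 1/5; Morounke 1/5; Ngozi 1/5; Uzoma 1/5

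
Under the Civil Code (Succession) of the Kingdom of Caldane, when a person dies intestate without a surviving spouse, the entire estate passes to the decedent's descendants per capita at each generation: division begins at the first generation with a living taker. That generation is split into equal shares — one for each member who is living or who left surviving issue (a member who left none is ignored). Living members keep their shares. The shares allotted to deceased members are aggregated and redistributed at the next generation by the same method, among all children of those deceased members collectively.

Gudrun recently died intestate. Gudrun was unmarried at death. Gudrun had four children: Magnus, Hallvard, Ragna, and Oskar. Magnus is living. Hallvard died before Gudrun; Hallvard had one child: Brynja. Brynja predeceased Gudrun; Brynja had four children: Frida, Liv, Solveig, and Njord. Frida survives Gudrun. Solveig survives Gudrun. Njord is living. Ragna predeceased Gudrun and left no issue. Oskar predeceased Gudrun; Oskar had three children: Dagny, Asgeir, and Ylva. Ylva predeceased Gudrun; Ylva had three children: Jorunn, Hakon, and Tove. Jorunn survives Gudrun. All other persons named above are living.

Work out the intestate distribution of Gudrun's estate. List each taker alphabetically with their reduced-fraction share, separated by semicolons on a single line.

Asgeir 1/6; Dagny 1/6; Frida 1/21; Hakon 1/21; Jorunn 1/21; Liv 1/21; Magnus 1/3; Njord 1/21; Solveig 1/21; Tove 1/21

There is no surviving spouse, so the entire estate passes to Gudrun's descendants per capita at each generation.
At generation 1 (Magnus, Hallvard, Oskar) there are 3 shares of (1)/3 = 1/3 each.
Living: Magnus — each takes 1/3.
Deceased: Hallvard and Oskar. Their combined 2/3 is pooled and carried to generation 2.
At generation 2 (Brynja, Dagny, Asgeir, Ylva) there are 4 shares of (2/3)/4 = 1/6 each.
Living: Dagny and Asgeir — each takes 1/6.
Deceased: Brynja and Ylva. Their combined 1/3 is pooled and carried to generation 3.
At generation 3 (Frida, Liv, Solveig, Njord, Jorunn, Hakon, Tove) there are 7 shares of (1/3)/7 = 1/21 each.
Living: Frida, Liv, Solveig, Njord, Jorunn, Hakon, and Tove — each takes 1/21.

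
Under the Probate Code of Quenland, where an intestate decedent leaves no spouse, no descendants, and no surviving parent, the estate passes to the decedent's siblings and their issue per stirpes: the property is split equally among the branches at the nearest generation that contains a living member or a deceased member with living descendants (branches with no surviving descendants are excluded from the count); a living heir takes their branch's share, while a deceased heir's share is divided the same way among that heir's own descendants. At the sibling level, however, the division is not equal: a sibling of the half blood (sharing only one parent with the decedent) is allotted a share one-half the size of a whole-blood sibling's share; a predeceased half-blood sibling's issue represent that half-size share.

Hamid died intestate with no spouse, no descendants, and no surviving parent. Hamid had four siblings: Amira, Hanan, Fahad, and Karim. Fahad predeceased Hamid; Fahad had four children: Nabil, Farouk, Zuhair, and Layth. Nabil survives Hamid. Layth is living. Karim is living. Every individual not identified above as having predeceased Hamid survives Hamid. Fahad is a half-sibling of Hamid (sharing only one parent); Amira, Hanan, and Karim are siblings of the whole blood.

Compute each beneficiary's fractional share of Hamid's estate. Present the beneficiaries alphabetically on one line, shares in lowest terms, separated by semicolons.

No spouse, descendants, or parent survives, so the estate passes to Hamid's siblings per stirpes.
Half-blood siblings count for one-half the weight of whole-blood siblings at the initial division.
Dividing 1 in proportion to weights (total weight 7/2): Amira (weight 1) → 2/7; Hanan (weight 1) → 2/7; Fahad (weight 1/2) → 1/7; Karim (weight 1) → 2/7.
Amira is living and takes 2/7.
Hanan is living and takes 2/7.
Fahad predeceased; the 1/7 allotted to Fahad's branch passes to Fahad's issue by representation.
The 1/7 is divided into 4 equal shares of 1/28 among Nabil, Farouk, Zuhair, Layth.
Nabil is living and takes 1/28.
Farouk is living and takes 1/28.
Zuhair is living and takes 1/28.
Layth is living and takes 1/28.
Karim is living and takes 2/7.

Amira 2/7; Farouk 1/28; Hanan 2/7; Karim 2/7; Layth 1/28; Nabil 1/28; Zuhair 1/28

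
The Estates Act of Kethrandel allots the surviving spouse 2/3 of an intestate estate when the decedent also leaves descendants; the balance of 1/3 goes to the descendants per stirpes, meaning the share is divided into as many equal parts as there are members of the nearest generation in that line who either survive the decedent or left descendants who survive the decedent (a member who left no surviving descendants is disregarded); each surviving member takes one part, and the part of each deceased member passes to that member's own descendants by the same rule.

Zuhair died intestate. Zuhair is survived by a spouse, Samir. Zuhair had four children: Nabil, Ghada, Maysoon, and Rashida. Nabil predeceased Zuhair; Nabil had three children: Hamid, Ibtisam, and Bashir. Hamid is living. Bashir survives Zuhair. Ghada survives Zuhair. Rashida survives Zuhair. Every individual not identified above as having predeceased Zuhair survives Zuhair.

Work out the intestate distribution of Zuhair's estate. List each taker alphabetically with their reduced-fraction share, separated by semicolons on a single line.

Samir, as surviving spouse, takes 2/3.
The remaining 1/3 passes to Zuhair's descendants per stirpes.
The 1/3 is divided into 4 equal shares of 1/12 among Nabil, Ghada, Maysoon, Rashida.
Nabil predeceased; the 1/12 allotted to Nabil's branch passes to Nabil's issue by representation.
The 1/12 is divided into 3 equal shares of 1/36 among Hamid, Ibtisam, Bashir.
Hamid is living and takes 1/36.
Ibtisam is living and takes 1/36.
Bashir is living and takes 1/36.
Ghada is living and takes 1/12.
Maysoon is living and takes 1/12.
Rashida is living and takes 1/12.

Bashir 1/36; Ghada 1/12; Hamid 1/36; Ibtisam 1/36; Maysoon 1/12; Rashida 1/12; Samir 2/3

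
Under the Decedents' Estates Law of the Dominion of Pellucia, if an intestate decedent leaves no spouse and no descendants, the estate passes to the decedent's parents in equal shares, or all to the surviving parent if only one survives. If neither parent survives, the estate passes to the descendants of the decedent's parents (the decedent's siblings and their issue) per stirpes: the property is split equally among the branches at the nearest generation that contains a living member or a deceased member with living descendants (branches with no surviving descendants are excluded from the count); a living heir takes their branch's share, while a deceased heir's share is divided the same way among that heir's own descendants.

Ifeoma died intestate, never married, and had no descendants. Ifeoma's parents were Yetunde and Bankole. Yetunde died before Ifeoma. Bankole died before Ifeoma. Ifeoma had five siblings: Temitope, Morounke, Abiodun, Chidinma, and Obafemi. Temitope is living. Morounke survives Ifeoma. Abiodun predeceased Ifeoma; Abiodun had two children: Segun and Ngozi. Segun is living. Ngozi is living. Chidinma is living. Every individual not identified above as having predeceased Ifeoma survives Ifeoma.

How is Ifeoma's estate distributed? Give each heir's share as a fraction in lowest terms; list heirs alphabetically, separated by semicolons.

Neither parent survives and there are no descendants, so the estate passes to Ifeoma's siblings and their issue per stirpes.
The estate is divided into 5 equal shares of 1/5 among Temitope, Morounke, Abiodun, Chidinma, Obafemi.
Temitope is living and takes 1/5.
Morounke is living and takes 1/5.
Abiodun predeceased; the 1/5 allotted to Abiodun's branch passes to Abiodun's issue by representation.
The 1/5 is divided into 2 equal shares of 1/10 among Segun, Ngozi.
Segun is living and takes 1/10.
Ngozi is living and takes 1/10.
Chidinma is living and takes 1/5.
Obafemi is living and takes 1/5.

Chidinma 1/5; Morounke 1/5; Ngozi 1/10; Obafemi 1/5; Segun 1/10; Temitope 1/5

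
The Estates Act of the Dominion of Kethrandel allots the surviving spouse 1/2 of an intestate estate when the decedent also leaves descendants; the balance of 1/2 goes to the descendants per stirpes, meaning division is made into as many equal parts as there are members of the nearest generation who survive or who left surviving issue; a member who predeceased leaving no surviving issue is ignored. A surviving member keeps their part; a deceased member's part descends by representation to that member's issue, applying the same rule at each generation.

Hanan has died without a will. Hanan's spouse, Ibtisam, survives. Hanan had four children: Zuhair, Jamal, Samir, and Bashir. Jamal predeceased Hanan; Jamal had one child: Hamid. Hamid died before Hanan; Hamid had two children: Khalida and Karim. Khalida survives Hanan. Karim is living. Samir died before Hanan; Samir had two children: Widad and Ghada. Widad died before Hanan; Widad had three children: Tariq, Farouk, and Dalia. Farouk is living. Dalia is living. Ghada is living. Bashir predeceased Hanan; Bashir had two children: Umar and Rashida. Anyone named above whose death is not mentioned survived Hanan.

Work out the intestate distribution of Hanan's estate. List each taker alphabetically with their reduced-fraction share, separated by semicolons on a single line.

Dalia 1/48; Farouk 1/48; Ghada 1/16; Ibtisam 1/2; Karim 1/16; Khalida 1/16; Rashida 1/16; Tariq 1/48; Umar 1/16; Zuhair 1/8

Ibtisam, as surviving spouse, takes 1/2.
The remaining 1/2 passes to Hanan's descendants per stirpes.
The 1/2 is divided into 4 equal shares of 1/8 among Zuhair, Jamal, Samir, Bashir.
Zuhair is living and takes 1/8.
Jamal predeceased; the 1/8 allotted to Jamal's branch passes to Jamal's issue by representation.
Hamid's line is the sole branch at this level, so the full 1/8 passes to Hamid's issue by representation.
The 1/8 is divided into 2 equal shares of 1/16 among Khalida, Karim.
Khalida is living and takes 1/16.
Karim is living and takes 1/16.
Samir predeceased; the 1/8 allotted to Samir's branch passes to Samir's issue by representation.
The 1/8 is divided into 2 equal shares of 1/16 among Widad, Ghada.
Widad predeceased; the 1/16 allotted to Widad's branch passes to Widad's issue by representation.
The 1/16 is divided into 3 equal shares of 1/48 among Tariq, Farouk, Dalia.
Tariq is living and takes 1/48.
Farouk is living and takes 1/48.
Dalia is living and takes 1/48.
Ghada is living and takes 1/16.
Bashir predeceased; the 1/8 allotted to Bashir's branch passes to Bashir's issue by representation.
The 1/8 is divided into 2 equal shares of 1/16 among Umar, Rashida.
Umar is living and takes 1/16.
Rashida is living and takes 1/16.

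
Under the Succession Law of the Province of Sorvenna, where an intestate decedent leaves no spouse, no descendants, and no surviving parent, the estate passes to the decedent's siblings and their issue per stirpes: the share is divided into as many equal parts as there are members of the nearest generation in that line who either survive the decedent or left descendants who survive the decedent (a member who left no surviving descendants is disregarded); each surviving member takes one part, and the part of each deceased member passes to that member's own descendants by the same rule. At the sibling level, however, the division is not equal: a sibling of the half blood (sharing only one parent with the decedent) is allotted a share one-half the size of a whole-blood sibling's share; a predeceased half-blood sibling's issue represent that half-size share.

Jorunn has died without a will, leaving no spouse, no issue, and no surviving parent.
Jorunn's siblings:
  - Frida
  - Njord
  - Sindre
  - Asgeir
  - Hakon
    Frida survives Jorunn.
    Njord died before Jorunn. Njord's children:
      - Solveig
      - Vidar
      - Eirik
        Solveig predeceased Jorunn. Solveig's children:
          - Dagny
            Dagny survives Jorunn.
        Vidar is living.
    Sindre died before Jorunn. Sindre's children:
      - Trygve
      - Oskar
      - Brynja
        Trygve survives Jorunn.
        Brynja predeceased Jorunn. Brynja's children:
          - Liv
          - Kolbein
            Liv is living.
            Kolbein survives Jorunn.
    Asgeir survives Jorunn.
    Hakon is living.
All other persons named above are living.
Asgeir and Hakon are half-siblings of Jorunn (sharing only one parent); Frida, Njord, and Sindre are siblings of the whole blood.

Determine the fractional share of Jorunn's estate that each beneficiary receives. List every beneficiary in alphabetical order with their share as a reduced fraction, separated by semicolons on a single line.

No spouse, descendants, or parent survives, so the estate passes to Jorunn's siblings per stirpes.
Half-blood siblings count for one-half the weight of whole-blood siblings at the initial division.
Dividing 1 in proportion to weights (total weight 4): Frida (weight 1) → 1/4; Njord (weight 1) → 1/4; Sindre (weight 1) → 1/4; Asgeir (weight 1/2) → 1/8; Hakon (weight 1/2) → 1/8.
Frida is living and takes 1/4.
Njord predeceased; the 1/4 allotted to Njord's branch passes to Njord's issue by representation.
The 1/4 is divided into 3 equal shares of 1/12 among Solveig, Vidar, Eirik.
Solveig predeceased; the 1/12 allotted to Solveig's branch passes to Solveig's issue by representation.
Dagny is the sole taker at this level and receives the full 1/12.
Vidar is living and takes 1/12.
Eirik is living and takes 1/12.
Sindre predeceased; the 1/4 allotted to Sindre's branch passes to Sindre's issue by representation.
The 1/4 is divided into 3 equal shares of 1/12 among Trygve, Oskar, Brynja.
Trygve is living and takes 1/12.
Oskar is living and takes 1/12.
Brynja predeceased; the 1/12 allotted to Brynja's branch passes to Brynja's issue by representation.
The 1/12 is divided into 2 equal shares of 1/24 among Liv, Kolbein.
Liv is living and takes 1/24.
Kolbein is living and takes 1/24.
Asgeir is living and takes 1/8.
Hakon is living and takes 1/8.

Asgeir 1/8; Dagny 1/12; Eirik 1/12; Frida 1/4; Hakon 1/8; Kolbein 1/24; Liv 1/24; Oskar 1/12; Trygve 1/12; Vidar 1/12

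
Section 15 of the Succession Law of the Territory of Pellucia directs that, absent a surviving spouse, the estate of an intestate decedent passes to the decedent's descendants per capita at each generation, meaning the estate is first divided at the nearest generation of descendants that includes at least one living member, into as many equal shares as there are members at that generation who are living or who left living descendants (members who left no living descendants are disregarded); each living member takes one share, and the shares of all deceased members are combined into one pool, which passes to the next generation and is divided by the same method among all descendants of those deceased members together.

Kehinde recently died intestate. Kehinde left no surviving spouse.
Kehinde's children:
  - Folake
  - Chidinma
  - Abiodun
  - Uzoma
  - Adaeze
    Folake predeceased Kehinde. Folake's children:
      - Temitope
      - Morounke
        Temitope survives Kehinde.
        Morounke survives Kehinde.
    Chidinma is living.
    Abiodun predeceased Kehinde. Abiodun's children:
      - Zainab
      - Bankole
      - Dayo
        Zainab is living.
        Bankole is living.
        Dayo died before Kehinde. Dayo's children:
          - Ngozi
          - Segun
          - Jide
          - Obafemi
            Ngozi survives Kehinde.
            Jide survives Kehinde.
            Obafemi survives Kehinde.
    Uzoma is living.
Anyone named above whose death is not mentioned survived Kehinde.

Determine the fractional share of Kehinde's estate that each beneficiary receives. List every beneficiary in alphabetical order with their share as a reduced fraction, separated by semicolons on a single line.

There is no surviving spouse, so the entire estate passes to Kehinde's descendants per capita at each generation.
At generation 1 (Folake, Chidinma, Abiodun, Uzoma, Adaeze) there are 5 shares of (1)/5 = 1/5 each.
Living: Chidinma, Uzoma, and Adaeze — each takes 1/5.
Deceased: Folake and Abiodun. Their combined 2/5 is pooled and carried to generation 2.
At generation 2 (Temitope, Morounke, Zainab, Bankole, Dayo) there are 5 shares of (2/5)/5 = 2/25 each.
Living: Temitope, Morounke, Zainab, and Bankole — each takes 2/25.
Deceased: Dayo. That 2/25 share is carried to generation 3.
At generation 3 (Ngozi, Segun, Jide, Obafemi) there are 4 shares of (2/25)/4 = 1/50 each.
Living: Ngozi, Segun, Jide, and Obafemi — each takes 1/50.

Adaeze 1/5; Bankole 2/25; Chidinma 1/5; Jide 1/50; Morounke 2/25; Ngozi 1/50; Obafemi 1/50; Segun 1/50; Temitope 2/25; Uzoma 1/5; Zainab 2/25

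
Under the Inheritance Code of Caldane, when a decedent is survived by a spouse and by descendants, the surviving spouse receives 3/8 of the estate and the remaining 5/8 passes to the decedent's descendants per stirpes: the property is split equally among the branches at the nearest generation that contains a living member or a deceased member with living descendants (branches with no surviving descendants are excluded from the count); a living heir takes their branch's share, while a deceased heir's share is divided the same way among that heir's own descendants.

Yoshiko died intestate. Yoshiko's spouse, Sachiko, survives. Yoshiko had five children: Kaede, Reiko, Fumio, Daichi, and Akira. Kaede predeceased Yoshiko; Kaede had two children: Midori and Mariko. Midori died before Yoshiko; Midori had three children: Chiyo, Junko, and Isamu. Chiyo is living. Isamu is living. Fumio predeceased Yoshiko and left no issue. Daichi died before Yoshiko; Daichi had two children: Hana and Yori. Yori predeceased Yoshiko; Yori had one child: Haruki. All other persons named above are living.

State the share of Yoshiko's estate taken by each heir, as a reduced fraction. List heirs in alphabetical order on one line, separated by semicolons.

Sachiko, as surviving spouse, takes 3/8.
The remaining 5/8 passes to Yoshiko's descendants per stirpes.
Fumio left no surviving issue, so that branch lapses and is disregarded.
The 5/8 is divided into 4 equal shares of 5/32 among Kaede, Reiko, Daichi, Akira.
Kaede predeceased; the 5/32 allotted to Kaede's branch passes to Kaede's issue by representation.
The 5/32 is divided into 2 equal shares of 5/64 among Midori, Mariko.
Midori predeceased; the 5/64 allotted to Midori's branch passes to Midori's issue by representation.
The 5/64 is divided into 3 equal shares of 5/192 among Chiyo, Junko, Isamu.
Chiyo is living and takes 5/192.
Junko is living and takes 5/192.
Isamu is living and takes 5/192.
Mariko is living and takes 5/64.
Reiko is living and takes 5/32.
Daichi predeceased; the 5/32 allotted to Daichi's branch passes to Daichi's issue by representation.
The 5/32 is divided into 2 equal shares of 5/64 among Hana, Yori.
Hana is living and takes 5/64.
Yori predeceased; the 5/64 allotted to Yori's branch passes to Yori's issue by representation.
Haruki is the sole taker at this level and receives the full 5/64.
Akira is living and takes 5/32.

Akira 5/32; Chiyo 5/192; Hana 5/64; Haruki 5/64; Isamu 5/192; Junko 5/192; Mariko 5/64; Reiko 5/32; Sachiko 3/8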